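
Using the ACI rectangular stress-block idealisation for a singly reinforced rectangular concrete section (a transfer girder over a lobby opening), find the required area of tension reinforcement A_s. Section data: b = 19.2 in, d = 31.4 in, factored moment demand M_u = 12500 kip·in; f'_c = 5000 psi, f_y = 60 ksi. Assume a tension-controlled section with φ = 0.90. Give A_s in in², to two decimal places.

A_s ≈ 8.15 in²

M_n = M_u/φ = 12500/0.90 = 13888.9 kip·in.
From M_n = 0.85 f'_c a b (d − a/2):
a = d − √(d² − 2M_n/(0.85 f'_c b)) = 31.4 − √(31.4² − 2 × 13888.9/(0.85 × 5 × 19.2)) = 5.992 in.
A_s = 0.85 f'_c a b / f_y = 0.85 × 5 × 5.992 × 19.2 / 60 = 8.149 in².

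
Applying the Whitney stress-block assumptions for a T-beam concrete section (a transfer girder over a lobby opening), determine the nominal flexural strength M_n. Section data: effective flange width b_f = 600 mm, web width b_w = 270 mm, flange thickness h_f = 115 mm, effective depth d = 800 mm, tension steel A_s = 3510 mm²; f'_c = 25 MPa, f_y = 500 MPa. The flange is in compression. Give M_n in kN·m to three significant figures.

M_n ≈ 1280 kN·m

Tension: T = A_s f_y = 3510 × 500 = 1755000 N.
Try a within the flange: a = T/(0.85 f'_c b_f) = 1755000/(0.85 × 25 × 600) = 137.65 mm.
a = 137.65 > h_f = 115 mm: the block extends into the web. Split into flange-overhang and web parts.
C_f = 0.85 f'_c (b_f − b_w) h_f = 0.85 × 25 × (600 − 270) × 115 = 806438 N.
Remaining web compression depth: a_w = (T − C_f)/(0.85 f'_c b_w) = (1755000 − 806438)/(0.85 × 25 × 270) = 165.33 mm.
M_n = C_f(d − h_f/2) + (T − C_f)(d − a_w/2) = 806438 × (800 − 57.5) + 948562 × (800 − 82.665) = 598.78 + 680.44 = 1279.22 × 10⁶ N·mm.
M_n = 1279.22 kN·m.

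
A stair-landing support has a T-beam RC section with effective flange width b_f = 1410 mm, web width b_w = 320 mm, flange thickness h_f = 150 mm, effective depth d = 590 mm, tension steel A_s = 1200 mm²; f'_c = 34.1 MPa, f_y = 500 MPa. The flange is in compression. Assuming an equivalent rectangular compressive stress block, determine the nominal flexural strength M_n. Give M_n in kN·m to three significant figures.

M_n ≈ 350 kN·m

Tension: T = A_s f_y = 1200 × 500 = 600000 N.
Try a within the flange: a = T/(0.85 f'_c b_f) = 600000/(0.85 × 34.1 × 1410) = 14.68 mm.
Since a = 14.68 ≤ h_f = 150 mm, the stress block lies entirely in the flange; analyse as a rectangular beam of width b_f.
M_n = T(d − a/2) = 600000 × (590 − 7.34) = 349.60 × 10⁶ N·mm.
M_n = 349.60 kN·m.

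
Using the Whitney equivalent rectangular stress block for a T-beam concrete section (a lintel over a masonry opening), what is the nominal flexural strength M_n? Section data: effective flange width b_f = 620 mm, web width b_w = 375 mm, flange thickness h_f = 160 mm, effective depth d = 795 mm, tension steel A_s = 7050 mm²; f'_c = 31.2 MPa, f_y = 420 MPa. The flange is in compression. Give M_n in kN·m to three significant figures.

M_n ≈ 2090 kN·m

Tension: T = A_s f_y = 7050 × 420 = 2961000 N.
Try a within the flange: a = T/(0.85 f'_c b_f) = 2961000/(0.85 × 31.2 × 620) = 180.08 mm.
a = 180.08 > h_f = 160 mm: the block extends into the web. Split into flange-overhang and web parts.
C_f = 0.85 f'_c (b_f − b_w) h_f = 0.85 × 31.2 × (620 − 375) × 160 = 1039584 N.
Remaining web compression depth: a_w = (T − C_f)/(0.85 f'_c b_w) = (2961000 − 1039584)/(0.85 × 31.2 × 375) = 193.20 mm.
M_n = C_f(d − h_f/2) + (T − C_f)(d − a_w/2) = 1039584 × (795 − 80) + 1921416 × (795 − 96.6) = 743.30 + 1341.92 = 2085.22 × 10⁶ N·mm.
M_n = 2085.22 kN·m.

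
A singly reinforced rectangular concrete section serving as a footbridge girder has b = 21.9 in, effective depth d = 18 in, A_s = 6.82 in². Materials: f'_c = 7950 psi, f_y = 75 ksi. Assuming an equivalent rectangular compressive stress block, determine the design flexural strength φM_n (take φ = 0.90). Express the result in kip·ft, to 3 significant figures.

φM_n ≈ 624 kip·ft

T = A_s f_y = 6.82 × 75 = 511.5 kips.
a = T/(0.85 f'_c b) = 511.5/(0.85 × 7.95 × 21.9) = 3.456 in.
M_n = T(d − a/2) = 511.5 × (18 − 1.728) = 8323.1 kip·in = 8323.1/12 = 693.59 kip·ft.
φM_n = 0.90 × 693.59 = 624.23 kip·ft.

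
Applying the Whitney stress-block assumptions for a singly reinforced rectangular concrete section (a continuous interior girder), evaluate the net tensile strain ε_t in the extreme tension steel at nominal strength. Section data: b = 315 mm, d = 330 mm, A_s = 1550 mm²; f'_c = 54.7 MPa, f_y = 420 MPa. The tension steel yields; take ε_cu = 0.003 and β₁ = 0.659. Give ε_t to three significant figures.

ε_t ≈ 0.0117

a = A_s f_y/(0.85 f'_c b) = 44.45 mm.
β₁ = 0.659, so c = a/β₁ = 44.45/0.659 = 67.45 mm.
From the linear strain diagram with ε_cu = 0.003: ε_t = 0.003 (d − c)/c = 0.003 × (330 − 67.45)/67.45 = 0.0117.
Since ε_t ≥ 0.005, the section is tension-controlled.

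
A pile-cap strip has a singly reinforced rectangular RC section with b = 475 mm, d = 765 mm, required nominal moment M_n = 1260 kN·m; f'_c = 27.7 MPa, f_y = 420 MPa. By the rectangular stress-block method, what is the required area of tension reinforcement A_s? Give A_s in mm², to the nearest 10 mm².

A_s ≈ 4400 mm²

With M_n = 0.85 f'_c a b (d − a/2), solve the quadratic for a:
a = d − √(d² − 2M_n/(0.85 f'_c b)) = 765 − √(765² − 2 × 1260×10⁶/(0.85 × 27.7 × 475)) = 165.08 mm.
A_s = 0.85 f'_c a b / f_y = 0.85 × 27.7 × 165.08 × 475 / 420 = 4395.8 mm².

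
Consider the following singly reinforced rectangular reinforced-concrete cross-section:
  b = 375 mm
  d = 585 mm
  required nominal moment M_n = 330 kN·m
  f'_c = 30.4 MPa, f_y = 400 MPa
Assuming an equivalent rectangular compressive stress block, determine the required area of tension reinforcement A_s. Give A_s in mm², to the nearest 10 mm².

A_s ≈ 1490 mm²

With M_n = 0.85 f'_c a b (d − a/2), solve the quadratic for a:
a = d − √(d² − 2M_n/(0.85 f'_c b)) = 585 − √(585² − 2 × 330×10⁶/(0.85 × 30.4 × 375)) = 61.44 mm.
A_s = 0.85 f'_c a b / f_y = 0.85 × 30.4 × 61.44 × 375 / 400 = 1488.4 mm².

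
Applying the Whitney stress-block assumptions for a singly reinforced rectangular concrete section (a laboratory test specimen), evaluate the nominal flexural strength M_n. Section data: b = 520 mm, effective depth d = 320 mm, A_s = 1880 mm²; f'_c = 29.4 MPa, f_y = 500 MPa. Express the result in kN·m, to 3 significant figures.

T = A_s f_y = 1880 × 500 = 940000 N = 940 kN.
From C = T: a = T/(0.85 f'_c b) = 940000/(0.85 × 29.4 × 520) = 72.34 mm.
M_n = T(d − a/2) = 940 kN × (320 − 36.17) mm = 266.80 kN·m.

M_n ≈ 267 kN·m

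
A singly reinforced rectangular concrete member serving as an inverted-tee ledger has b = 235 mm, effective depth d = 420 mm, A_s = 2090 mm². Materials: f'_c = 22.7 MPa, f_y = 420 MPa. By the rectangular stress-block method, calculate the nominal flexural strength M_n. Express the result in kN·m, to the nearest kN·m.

T = A_s f_y = 2090 × 420 = 877800 N = 877.8 kN.
From C = T: a = T/(0.85 f'_c b) = 877800/(0.85 × 22.7 × 235) = 193.59 mm.
M_n = T(d − a/2) = 877.8 kN × (420 − 96.795) mm = 283.71 kN·m.

M_n ≈ 284 kN·m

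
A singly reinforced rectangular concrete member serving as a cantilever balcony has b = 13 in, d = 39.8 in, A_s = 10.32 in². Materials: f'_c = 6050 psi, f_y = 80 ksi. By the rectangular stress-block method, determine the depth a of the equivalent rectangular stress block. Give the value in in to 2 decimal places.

T = A_s f_y = 10.32 × 80 = 825.6 kips.
a = T/(0.85 f'_c b) = 825.6/(0.85 × 6.05 × 13) = 12.35 in.

a ≈ 12.35 in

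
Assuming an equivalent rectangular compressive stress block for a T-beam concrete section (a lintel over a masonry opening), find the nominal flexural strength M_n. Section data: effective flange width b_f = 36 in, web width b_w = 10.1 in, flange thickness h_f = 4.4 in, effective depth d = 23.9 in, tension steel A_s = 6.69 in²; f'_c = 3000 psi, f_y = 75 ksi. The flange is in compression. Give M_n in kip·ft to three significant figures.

M_n ≈ 874 kip·ft

Tension: T = A_s f_y = 6.69 × 75 = 501.75 kips.
Try a within the flange: a = T/(0.85 f'_c b_f) = 501.75/(0.85 × 3 × 36) = 5.466 in.
a = 5.466 > h_f = 4.4 in: the block extends into the web. Split into flange-overhang and web parts.
C_f = 0.85 f'_c (b_f − b_w) h_f = 0.85 × 3 × (36 − 10.1) × 4.4 = 290.6 kips.
Remaining web compression depth: a_w = (T − C_f)/(0.85 f'_c b_w) = (501.75 − 290.6)/(0.85 × 3 × 10.1) = 8.198 in.
M_n = C_f(d − h_f/2) + (T − C_f)(d − a_w/2) = 290.6 × (23.9 − 2.2) + 211.15 × (23.9 − 4.099) = 6306.0 + 4181.0 = 10487.0 kip·in.
M_n = 10487.0/12 = 873.92 kip·ft.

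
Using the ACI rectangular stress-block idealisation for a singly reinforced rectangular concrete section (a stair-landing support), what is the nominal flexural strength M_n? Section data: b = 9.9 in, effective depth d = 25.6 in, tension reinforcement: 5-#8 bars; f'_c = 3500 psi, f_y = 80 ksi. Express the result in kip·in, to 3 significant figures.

M_n ≈ 6390 kip·in

A_s = 5 × 0.79 = 3.95 in².
T = A_s f_y = 3.95 × 80 = 316 kips.
a = T/(0.85 f'_c b) = 316/(0.85 × 3.5 × 9.9) = 10.729 in.
M_n = T(d − a/2) = 316 × (25.6 − 5.3645) = 6394.4 kip·in.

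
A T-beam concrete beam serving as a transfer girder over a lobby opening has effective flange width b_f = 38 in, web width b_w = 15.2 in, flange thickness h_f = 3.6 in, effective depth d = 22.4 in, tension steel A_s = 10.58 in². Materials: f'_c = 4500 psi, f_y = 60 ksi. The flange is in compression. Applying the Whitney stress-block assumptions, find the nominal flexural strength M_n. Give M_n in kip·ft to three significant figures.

M_n ≈ 1060 kip·ft

Tension: T = A_s f_y = 10.58 × 60 = 634.8 kips.
Try a within the flange: a = T/(0.85 f'_c b_f) = 634.8/(0.85 × 4.5 × 38) = 4.367 in.
a = 4.367 > h_f = 3.6 in: the block extends into the web. Split into flange-overhang and web parts.
C_f = 0.85 f'_c (b_f − b_w) h_f = 0.85 × 4.5 × (38 − 15.2) × 3.6 = 314.0 kips.
Remaining web compression depth: a_w = (T − C_f)/(0.85 f'_c b_w) = (634.8 − 314.0)/(0.85 × 4.5 × 15.2) = 5.518 in.
M_n = C_f(d − h_f/2) + (T − C_f)(d − a_w/2) = 314.0 × (22.4 − 1.8) + 320.8 × (22.4 − 2.759) = 6468.4 + 6300.8 = 12769.2 kip·in.
M_n = 12769.2/12 = 1064.10 kip·ft.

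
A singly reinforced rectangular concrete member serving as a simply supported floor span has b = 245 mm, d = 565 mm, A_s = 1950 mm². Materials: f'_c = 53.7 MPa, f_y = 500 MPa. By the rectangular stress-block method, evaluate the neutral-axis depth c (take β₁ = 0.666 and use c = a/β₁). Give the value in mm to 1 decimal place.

T = A_s f_y = 1950 × 500 = 975000 N = 975 kN.
Setting C = 0.85 f'_c a b equal to T: a = 975000/(0.85 × 53.7 × 245) = 87.186 mm.
With β₁ = 0.666, c = a/β₁ = 87.186/0.666 = 130.9 mm.

c ≈ 130.9 mm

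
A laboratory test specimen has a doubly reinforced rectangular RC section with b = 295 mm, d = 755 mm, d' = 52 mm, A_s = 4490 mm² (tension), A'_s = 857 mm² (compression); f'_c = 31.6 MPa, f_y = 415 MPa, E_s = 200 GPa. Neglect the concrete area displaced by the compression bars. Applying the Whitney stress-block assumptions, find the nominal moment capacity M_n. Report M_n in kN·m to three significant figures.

M_n ≈ 1240 kN·m

Assume both tension and compression steel yield.
Net tension couple steel: A_s − A'_s = 3633 mm².
a = (A_s − A'_s) f_y / (0.85 f'_c b) = 1507695/(0.85 × 31.6 × 295) = 190.28 mm.
c = a/β₁ = 190.28/0.824 = 230.92 mm; ε'_s = 0.003(c − d')/c = 0.0023 ≥ f_y/E_s = 0.0021, so compression steel does yield.
M_n = (A_s − A'_s) f_y (d − a/2) + A'_s f_y (d − d') = [1507695 × (755 − 95.14) + 355655 × (755 − 52)] × 10⁻⁶ = 994.87 + 250.03 = 1244.90 kN·m.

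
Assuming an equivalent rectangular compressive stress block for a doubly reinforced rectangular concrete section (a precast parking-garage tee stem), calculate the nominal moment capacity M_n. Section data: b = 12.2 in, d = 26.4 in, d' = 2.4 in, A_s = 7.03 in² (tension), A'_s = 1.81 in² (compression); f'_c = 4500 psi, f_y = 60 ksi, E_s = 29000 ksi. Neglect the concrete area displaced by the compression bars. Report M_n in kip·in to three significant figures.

M_n ≈ 9820 kip·in

Assume both steels yield.
a = (A_s − A'_s) f_y/(0.85 f'_c b) = (7.03 − 1.81) × 60/(0.85 × 4.5 × 12.2) = 6.712 in.
c = a/β₁ = 6.712/0.825 = 8.136 in; ε'_s = 0.003(c − d')/c = 0.0021 ≥ ε_y = 0.0021, so the compression steel yields.
M_n = (A_s − A'_s) f_y (d − a/2) + A'_s f_y (d − d') = 313.2 × (26.4 − 3.356) + 108.6 × (26.4 − 2.4) = 7217.4 + 2606.4 = 9823.8 kip·in.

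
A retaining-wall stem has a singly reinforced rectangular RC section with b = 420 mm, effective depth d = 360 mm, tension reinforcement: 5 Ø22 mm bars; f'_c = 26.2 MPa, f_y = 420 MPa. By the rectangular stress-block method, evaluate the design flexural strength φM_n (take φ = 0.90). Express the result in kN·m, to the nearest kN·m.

A_s = 5 × 380 = 1900 mm².
T = A_s f_y = 1900 × 420 = 798000 N = 798 kN.
From C = T: a = T/(0.85 f'_c b) = 798000/(0.85 × 26.2 × 420) = 85.32 mm.
M_n = T(d − a/2) = 798 kN × (360 − 42.66) mm = 253.24 kN·m.
φM_n = 0.90 × 253.24 = 227.92 kN·m.

φM_n ≈ 228 kN·m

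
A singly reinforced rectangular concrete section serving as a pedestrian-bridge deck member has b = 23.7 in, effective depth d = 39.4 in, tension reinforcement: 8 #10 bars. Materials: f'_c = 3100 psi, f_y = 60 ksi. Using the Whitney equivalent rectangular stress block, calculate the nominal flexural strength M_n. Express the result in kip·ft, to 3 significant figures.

A_s = 8 × 1.27 = 10.16 in².
T = A_s f_y = 10.16 × 60 = 609.6 kips.
a = T/(0.85 f'_c b) = 609.6/(0.85 × 3.1 × 23.7) = 9.761 in.
M_n = T(d − a/2) = 609.6 × (39.4 − 4.8805) = 21043.1 kip·in = 21043.1/12 = 1753.59 kip·ft.

M_n ≈ 1750 kip·ft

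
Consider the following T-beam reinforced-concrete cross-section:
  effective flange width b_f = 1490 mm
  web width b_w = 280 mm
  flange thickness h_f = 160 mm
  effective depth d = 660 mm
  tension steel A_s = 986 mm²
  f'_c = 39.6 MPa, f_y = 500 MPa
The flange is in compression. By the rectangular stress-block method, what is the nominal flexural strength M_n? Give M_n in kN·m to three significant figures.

Tension: T = A_s f_y = 986 × 500 = 493000 N.
Try a within the flange: a = T/(0.85 f'_c b_f) = 493000/(0.85 × 39.6 × 1490) = 9.83 mm.
Since a = 9.83 ≤ h_f = 160 mm, the stress block lies entirely in the flange; analyse as a rectangular beam of width b_f.
M_n = T(d − a/2) = 493000 × (660 − 4.915) = 322.96 × 10⁶ N·mm.
M_n = 322.96 kN·m.

M_n ≈ 323 kN·m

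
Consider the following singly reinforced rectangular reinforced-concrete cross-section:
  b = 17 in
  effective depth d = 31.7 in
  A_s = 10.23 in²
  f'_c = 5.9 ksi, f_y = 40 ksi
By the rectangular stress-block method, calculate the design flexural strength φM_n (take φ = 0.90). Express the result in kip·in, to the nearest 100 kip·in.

φM_n ≈ 10800 kip·in

T = A_s f_y = 10.23 × 40 = 409.2 kips.
a = T/(0.85 f'_c b) = 409.2/(0.85 × 5.9 × 17) = 4.800 in.
M_n = T(d − a/2) = 409.2 × (31.7 − 2.4) = 11989.6 kip·in.
φM_n = 0.90 × 11989.6 = 10790.6 kip·in.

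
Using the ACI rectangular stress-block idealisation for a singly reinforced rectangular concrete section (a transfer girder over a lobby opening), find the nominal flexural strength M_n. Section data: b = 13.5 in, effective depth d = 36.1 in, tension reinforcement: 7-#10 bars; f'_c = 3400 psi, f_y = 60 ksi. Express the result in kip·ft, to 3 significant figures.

A_s = 7 × 1.27 = 8.89 in².
T = A_s f_y = 8.89 × 60 = 533.4 kips.
a = T/(0.85 f'_c b) = 533.4/(0.85 × 3.4 × 13.5) = 13.672 in.
M_n = T(d − a/2) = 533.4 × (36.1 − 6.836) = 15609.4 kip·in = 15609.4/12 = 1300.78 kip·ft.

M_n ≈ 1300 kip·ft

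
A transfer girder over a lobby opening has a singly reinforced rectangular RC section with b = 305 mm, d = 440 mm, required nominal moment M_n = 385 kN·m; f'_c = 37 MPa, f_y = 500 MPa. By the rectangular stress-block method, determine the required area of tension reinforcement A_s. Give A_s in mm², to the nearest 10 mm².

A_s ≈ 1980 mm²

With M_n = 0.85 f'_c a b (d − a/2), solve the quadratic for a:
a = d − √(d² − 2M_n/(0.85 f'_c b)) = 440 − √(440² − 2 × 385×10⁶/(0.85 × 37 × 305)) = 103.36 mm.
A_s = 0.85 f'_c a b / f_y = 0.85 × 37 × 103.36 × 305 / 500 = 1982.9 mm².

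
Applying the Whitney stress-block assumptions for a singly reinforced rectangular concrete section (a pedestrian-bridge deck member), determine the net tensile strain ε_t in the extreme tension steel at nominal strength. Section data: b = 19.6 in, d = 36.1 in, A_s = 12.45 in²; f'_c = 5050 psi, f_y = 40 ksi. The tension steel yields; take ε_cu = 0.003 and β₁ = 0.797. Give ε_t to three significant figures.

a = A_s f_y/(0.85 f'_c b) = 5.919 in.
β₁ = 0.797, so c = a/β₁ = 5.919/0.797 = 7.427 in.
From the linear strain diagram with ε_cu = 0.003: ε_t = 0.003 (d − c)/c = 0.003 × (36.1 − 7.427)/7.427 = 0.0116.
Since ε_t ≥ 0.005, the section is tension-controlled.

ε_t ≈ 0.0116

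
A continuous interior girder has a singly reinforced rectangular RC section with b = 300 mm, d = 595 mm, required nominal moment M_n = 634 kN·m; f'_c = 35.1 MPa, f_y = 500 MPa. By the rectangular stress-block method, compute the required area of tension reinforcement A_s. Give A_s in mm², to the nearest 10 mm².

With M_n = 0.85 f'_c a b (d − a/2), solve the quadratic for a:
a = d − √(d² − 2M_n/(0.85 f'_c b)) = 595 − √(595² − 2 × 634×10⁶/(0.85 × 35.1 × 300)) = 134.18 mm.
A_s = 0.85 f'_c a b / f_y = 0.85 × 35.1 × 134.18 × 300 / 500 = 2402.0 mm².

A_s ≈ 2400 mm²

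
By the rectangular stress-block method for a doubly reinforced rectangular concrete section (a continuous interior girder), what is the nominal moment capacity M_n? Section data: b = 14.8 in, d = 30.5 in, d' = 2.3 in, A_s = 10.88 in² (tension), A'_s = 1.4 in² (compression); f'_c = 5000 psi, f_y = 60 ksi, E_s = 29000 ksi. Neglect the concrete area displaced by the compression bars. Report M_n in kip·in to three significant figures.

M_n ≈ 17100 kip·in

Assume both steels yield.
a = (A_s − A'_s) f_y/(0.85 f'_c b) = (10.88 − 1.4) × 60/(0.85 × 5 × 14.8) = 9.043 in.
c = a/β₁ = 9.043/0.8 = 11.304 in; ε'_s = 0.003(c − d')/c = 0.0024 ≥ ε_y = 0.0021, so the compression steel yields.
M_n = (A_s − A'_s) f_y (d − a/2) + A'_s f_y (d − d') = 568.8 × (30.5 − 4.5215) + 84 × (30.5 − 2.3) = 14776.6 + 2368.8 = 17145.4 kip·in.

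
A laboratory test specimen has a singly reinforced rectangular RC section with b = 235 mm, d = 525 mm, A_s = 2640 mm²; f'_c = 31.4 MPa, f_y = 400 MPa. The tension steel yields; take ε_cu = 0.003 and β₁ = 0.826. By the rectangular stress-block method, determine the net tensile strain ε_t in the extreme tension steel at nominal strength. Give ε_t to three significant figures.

a = A_s f_y/(0.85 f'_c b) = 168.36 mm.
β₁ = 0.826, so c = a/β₁ = 168.36/0.826 = 203.83 mm.
From the linear strain diagram with ε_cu = 0.003: ε_t = 0.003 (d − c)/c = 0.003 × (525 − 203.83)/203.83 = 0.00473.
ε_t is between 0.004 and 0.005 — transition zone.

ε_t ≈ 0.00473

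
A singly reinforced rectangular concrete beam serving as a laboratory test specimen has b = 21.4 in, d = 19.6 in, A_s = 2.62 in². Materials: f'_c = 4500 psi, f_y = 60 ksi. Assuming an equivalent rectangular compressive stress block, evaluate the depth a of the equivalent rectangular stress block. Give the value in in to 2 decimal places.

a ≈ 1.92 in

T = A_s f_y = 2.62 × 60 = 157.2 kips.
a = T/(0.85 f'_c b) = 157.2/(0.85 × 4.5 × 21.4) = 1.92 in.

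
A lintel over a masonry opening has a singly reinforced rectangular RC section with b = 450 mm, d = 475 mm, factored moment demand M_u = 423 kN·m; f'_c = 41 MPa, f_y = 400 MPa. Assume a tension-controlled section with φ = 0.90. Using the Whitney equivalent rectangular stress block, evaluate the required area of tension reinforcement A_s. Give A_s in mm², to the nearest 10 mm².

M_n = M_u/φ = 423/0.90 = 470 kN·m.
With M_n = 0.85 f'_c a b (d − a/2), solve the quadratic for a:
a = d − √(d² − 2M_n/(0.85 f'_c b)) = 475 − √(475² − 2 × 470×10⁶/(0.85 × 41 × 450)) = 67.96 mm.
A_s = 0.85 f'_c a b / f_y = 0.85 × 41 × 67.96 × 450 / 400 = 2664.5 mm².

A_s ≈ 2660 mm²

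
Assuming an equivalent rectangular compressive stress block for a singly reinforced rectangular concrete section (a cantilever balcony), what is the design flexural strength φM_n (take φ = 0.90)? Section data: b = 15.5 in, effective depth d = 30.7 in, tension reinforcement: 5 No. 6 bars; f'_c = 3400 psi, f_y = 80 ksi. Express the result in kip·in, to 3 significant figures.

A_s = 5 × 0.44 = 2.2 in².
T = A_s f_y = 2.2 × 80 = 176 kips.
a = T/(0.85 f'_c b) = 176/(0.85 × 3.4 × 15.5) = 3.929 in.
M_n = T(d − a/2) = 176 × (30.7 − 1.9645) = 5057.4 kip·in.
φM_n = 0.90 × 5057.4 = 4551.7 kip·in.

φM_n ≈ 4550 kip·in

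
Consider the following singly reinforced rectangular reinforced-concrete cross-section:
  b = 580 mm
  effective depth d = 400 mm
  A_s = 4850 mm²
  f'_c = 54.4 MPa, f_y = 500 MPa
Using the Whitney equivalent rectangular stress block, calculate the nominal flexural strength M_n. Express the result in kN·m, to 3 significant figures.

T = A_s f_y = 4850 × 500 = 2425000 N = 2425 kN.
From C = T: a = T/(0.85 f'_c b) = 2425000/(0.85 × 54.4 × 580) = 90.42 mm.
M_n = T(d − a/2) = 2425 kN × (400 − 45.21) mm = 860.37 kN·m.

M_n ≈ 860 kN·m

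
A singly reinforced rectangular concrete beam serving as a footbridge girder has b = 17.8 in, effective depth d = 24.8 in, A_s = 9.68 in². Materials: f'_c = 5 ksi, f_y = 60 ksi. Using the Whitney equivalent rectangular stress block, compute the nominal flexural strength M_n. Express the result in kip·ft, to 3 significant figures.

T = A_s f_y = 9.68 × 60 = 580.8 kips.
a = T/(0.85 f'_c b) = 580.8/(0.85 × 5 × 17.8) = 7.677 in.
M_n = T(d − a/2) = 580.8 × (24.8 − 3.8385) = 12174.4 kip·in = 12174.4/12 = 1014.53 kip·ft.

M_n ≈ 1010 kip·ft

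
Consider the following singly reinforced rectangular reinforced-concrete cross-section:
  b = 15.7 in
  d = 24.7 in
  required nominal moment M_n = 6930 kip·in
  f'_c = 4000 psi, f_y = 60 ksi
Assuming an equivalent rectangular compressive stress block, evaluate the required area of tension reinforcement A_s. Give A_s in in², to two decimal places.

From M_n = 0.85 f'_c a b (d − a/2):
a = d − √(d² − 2M_n/(0.85 f'_c b)) = 24.7 − √(24.7² − 2 × 6930/(0.85 × 4 × 15.7)) = 5.980 in.
A_s = 0.85 f'_c a b / f_y = 0.85 × 4 × 5.980 × 15.7 / 60 = 5.320 in².

A_s ≈ 5.32 in²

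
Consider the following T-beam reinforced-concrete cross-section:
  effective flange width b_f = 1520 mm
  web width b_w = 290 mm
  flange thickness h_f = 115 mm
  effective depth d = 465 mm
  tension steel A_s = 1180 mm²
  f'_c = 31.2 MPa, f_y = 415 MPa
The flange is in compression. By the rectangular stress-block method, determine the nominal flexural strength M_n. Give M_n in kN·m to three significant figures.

M_n ≈ 225 kN·m

Tension: T = A_s f_y = 1180 × 415 = 489700 N.
Try a within the flange: a = T/(0.85 f'_c b_f) = 489700/(0.85 × 31.2 × 1520) = 12.15 mm.
Since a = 12.15 ≤ h_f = 115 mm, the stress block lies entirely in the flange; analyse as a rectangular beam of width b_f.
M_n = T(d − a/2) = 489700 × (465 − 6.075) = 224.74 × 10⁶ N·mm.
M_n = 224.74 kN·m.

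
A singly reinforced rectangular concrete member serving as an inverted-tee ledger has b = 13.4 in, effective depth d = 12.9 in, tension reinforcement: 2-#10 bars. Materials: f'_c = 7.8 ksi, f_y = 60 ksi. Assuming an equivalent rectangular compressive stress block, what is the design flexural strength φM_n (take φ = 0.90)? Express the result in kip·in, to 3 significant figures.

A_s = 2 × 1.27 = 2.54 in².
T = A_s f_y = 2.54 × 60 = 152.4 kips.
a = T/(0.85 f'_c b) = 152.4/(0.85 × 7.8 × 13.4) = 1.715 in.
M_n = T(d − a/2) = 152.4 × (12.9 − 0.8575) = 1835.3 kip·in.
φM_n = 0.90 × 1835.3 = 1651.8 kip·in.

φM_n ≈ 1650 kip·in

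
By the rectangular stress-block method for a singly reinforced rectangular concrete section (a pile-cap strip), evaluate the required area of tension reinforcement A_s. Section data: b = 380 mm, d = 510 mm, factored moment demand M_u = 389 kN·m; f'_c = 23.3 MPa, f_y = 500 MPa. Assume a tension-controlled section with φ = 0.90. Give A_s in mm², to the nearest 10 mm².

A_s ≈ 1940 mm²

M_n = M_u/φ = 389/0.90 = 432.222 kN·m.
With M_n = 0.85 f'_c a b (d − a/2), solve the quadratic for a:
a = d − √(d² − 2M_n/(0.85 f'_c b)) = 510 − √(510² − 2 × 432.222×10⁶/(0.85 × 23.3 × 380)) = 128.90 mm.
A_s = 0.85 f'_c a b / f_y = 0.85 × 23.3 × 128.90 × 380 / 500 = 1940.2 mm².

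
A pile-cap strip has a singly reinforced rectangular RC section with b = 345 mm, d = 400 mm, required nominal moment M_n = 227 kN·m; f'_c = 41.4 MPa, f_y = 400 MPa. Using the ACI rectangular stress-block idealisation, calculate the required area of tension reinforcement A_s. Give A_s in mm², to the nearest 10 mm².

A_s ≈ 1510 mm²

With M_n = 0.85 f'_c a b (d − a/2), solve the quadratic for a:
a = d − √(d² − 2M_n/(0.85 f'_c b)) = 400 − √(400² − 2 × 227×10⁶/(0.85 × 41.4 × 345)) = 49.85 mm.
A_s = 0.85 f'_c a b / f_y = 0.85 × 41.4 × 49.85 × 345 / 400 = 1513.0 mm².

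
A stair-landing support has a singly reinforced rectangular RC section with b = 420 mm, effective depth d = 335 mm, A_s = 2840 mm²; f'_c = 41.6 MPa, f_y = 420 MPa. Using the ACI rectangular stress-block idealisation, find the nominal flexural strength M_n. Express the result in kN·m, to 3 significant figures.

T = A_s f_y = 2840 × 420 = 1192800 N = 1192.8 kN.
From C = T: a = T/(0.85 f'_c b) = 1192800/(0.85 × 41.6 × 420) = 80.32 mm.
M_n = T(d − a/2) = 1192.8 kN × (335 − 40.16) mm = 351.69 kN·m.

M_n ≈ 352 kN·m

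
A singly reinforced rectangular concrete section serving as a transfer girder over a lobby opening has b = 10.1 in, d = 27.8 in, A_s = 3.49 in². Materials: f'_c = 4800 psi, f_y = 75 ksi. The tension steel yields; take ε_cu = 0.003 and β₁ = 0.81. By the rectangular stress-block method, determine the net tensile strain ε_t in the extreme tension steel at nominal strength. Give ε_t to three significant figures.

a = A_s f_y/(0.85 f'_c b) = 6.352 in.
β₁ = 0.81, so c = a/β₁ = 6.352/0.81 = 7.842 in.
From the linear strain diagram with ε_cu = 0.003: ε_t = 0.003 (d − c)/c = 0.003 × (27.8 − 7.842)/7.842 = 0.00764.
Since ε_t ≥ 0.005, the section is tension-controlled.

ε_t ≈ 0.00764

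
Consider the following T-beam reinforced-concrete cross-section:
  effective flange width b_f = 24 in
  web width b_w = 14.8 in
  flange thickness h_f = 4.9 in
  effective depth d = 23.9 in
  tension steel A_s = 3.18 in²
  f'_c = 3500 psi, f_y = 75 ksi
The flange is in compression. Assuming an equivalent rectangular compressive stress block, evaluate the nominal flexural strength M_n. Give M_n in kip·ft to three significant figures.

Tension: T = A_s f_y = 3.18 × 75 = 238.5 kips.
Try a within the flange: a = T/(0.85 f'_c b_f) = 238.5/(0.85 × 3.5 × 24) = 3.340 in.
Since a = 3.340 ≤ h_f = 4.9 in, the stress block lies entirely in the flange; analyse as a rectangular beam of width b_f.
M_n = T(d − a/2) = 238.5 × (23.9 − 1.67) = 5301.9 kip·in.
M_n = 5301.9/12 = 441.83 kip·ft.

M_n ≈ 442 kip·ft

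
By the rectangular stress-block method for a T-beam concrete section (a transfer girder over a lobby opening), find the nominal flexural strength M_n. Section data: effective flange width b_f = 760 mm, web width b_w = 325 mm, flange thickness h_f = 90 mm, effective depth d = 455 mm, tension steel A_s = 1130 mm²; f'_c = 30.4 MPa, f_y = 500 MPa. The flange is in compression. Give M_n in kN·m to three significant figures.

M_n ≈ 249 kN·m

Tension: T = A_s f_y = 1130 × 500 = 565000 N.
Try a within the flange: a = T/(0.85 f'_c b_f) = 565000/(0.85 × 30.4 × 760) = 28.77 mm.
Since a = 28.77 ≤ h_f = 90 mm, the stress block lies entirely in the flange; analyse as a rectangular beam of width b_f.
M_n = T(d − a/2) = 565000 × (455 − 14.385) = 248.95 × 10⁶ N·mm.
M_n = 248.95 kN·m.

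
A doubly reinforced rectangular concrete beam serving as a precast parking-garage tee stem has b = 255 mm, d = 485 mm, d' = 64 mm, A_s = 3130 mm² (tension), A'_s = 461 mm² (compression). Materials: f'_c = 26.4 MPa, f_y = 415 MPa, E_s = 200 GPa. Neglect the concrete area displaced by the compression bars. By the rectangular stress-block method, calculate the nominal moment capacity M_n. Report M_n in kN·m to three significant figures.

Assume both tension and compression steel yield.
Net tension couple steel: A_s − A'_s = 2669 mm².
a = (A_s − A'_s) f_y / (0.85 f'_c b) = 1107635/(0.85 × 26.4 × 255) = 193.57 mm.
c = a/β₁ = 193.57/0.85 = 227.73 mm; ε'_s = 0.003(c − d')/c = 0.0022 ≥ f_y/E_s = 0.0021, so compression steel does yield.
M_n = (A_s − A'_s) f_y (d − a/2) + A'_s f_y (d − d') = [1107635 × (485 − 96.785) + 191315 × (485 − 64)] × 10⁻⁶ = 430.00 + 80.54 = 510.54 kN·m.

M_n ≈ 511 kN·m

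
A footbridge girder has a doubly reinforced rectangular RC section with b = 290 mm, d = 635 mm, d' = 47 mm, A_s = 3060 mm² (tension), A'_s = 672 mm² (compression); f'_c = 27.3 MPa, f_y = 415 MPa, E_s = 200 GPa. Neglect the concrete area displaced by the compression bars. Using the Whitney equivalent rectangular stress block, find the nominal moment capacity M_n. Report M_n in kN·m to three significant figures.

M_n ≈ 720 kN·m

Assume both tension and compression steel yield.
Net tension couple steel: A_s − A'_s = 2388 mm².
a = (A_s − A'_s) f_y / (0.85 f'_c b) = 991020/(0.85 × 27.3 × 290) = 147.27 mm.
c = a/β₁ = 147.27/0.85 = 173.26 mm; ε'_s = 0.003(c − d')/c = 0.0022 ≥ f_y/E_s = 0.0021, so compression steel does yield.
M_n = (A_s − A'_s) f_y (d − a/2) + A'_s f_y (d − d') = [991020 × (635 − 73.635) + 278880 × (635 − 47)] × 10⁻⁶ = 556.32 + 163.98 = 720.30 kN·m.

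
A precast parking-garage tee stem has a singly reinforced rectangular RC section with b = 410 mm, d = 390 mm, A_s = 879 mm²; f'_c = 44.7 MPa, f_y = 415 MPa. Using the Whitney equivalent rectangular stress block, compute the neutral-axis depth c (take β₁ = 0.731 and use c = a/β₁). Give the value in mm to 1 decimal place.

T = A_s f_y = 879 × 415 = 364785 N = 364.785 kN.
Setting C = 0.85 f'_c a b equal to T: a = 364785/(0.85 × 44.7 × 410) = 23.417 mm.
With β₁ = 0.731, c = a/β₁ = 23.417/0.731 = 32.0 mm.

c ≈ 32.0 mm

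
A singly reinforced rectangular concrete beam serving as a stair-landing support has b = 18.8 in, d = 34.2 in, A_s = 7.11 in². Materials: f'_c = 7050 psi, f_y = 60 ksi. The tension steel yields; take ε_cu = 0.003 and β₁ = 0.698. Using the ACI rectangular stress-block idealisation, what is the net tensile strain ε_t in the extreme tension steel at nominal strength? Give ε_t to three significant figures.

a = A_s f_y/(0.85 f'_c b) = 3.787 in.
β₁ = 0.698, so c = a/β₁ = 3.787/0.698 = 5.426 in.
From the linear strain diagram with ε_cu = 0.003: ε_t = 0.003 (d − c)/c = 0.003 × (34.2 − 5.426)/5.426 = 0.0159.
Since ε_t ≥ 0.005, the section is tension-controlled.

ε_t ≈ 0.0159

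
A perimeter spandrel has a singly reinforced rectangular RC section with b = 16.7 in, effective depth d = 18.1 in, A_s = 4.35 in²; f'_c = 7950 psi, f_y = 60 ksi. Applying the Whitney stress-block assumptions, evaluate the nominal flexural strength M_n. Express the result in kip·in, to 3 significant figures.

M_n ≈ 4420 kip·in

T = A_s f_y = 4.35 × 60 = 261 kips.
a = T/(0.85 f'_c b) = 261/(0.85 × 7.95 × 16.7) = 2.313 in.
M_n = T(d − a/2) = 261 × (18.1 − 1.1565) = 4422.3 kip·in.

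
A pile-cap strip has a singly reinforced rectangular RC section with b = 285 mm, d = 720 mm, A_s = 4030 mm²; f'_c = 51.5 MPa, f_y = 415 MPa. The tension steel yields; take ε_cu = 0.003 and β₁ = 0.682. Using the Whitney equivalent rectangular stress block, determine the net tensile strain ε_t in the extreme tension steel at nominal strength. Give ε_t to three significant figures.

ε_t ≈ 0.00799

a = A_s f_y/(0.85 f'_c b) = 134.05 mm.
β₁ = 0.682, so c = a/β₁ = 134.05/0.682 = 196.55 mm.
From the linear strain diagram with ε_cu = 0.003: ε_t = 0.003 (d − c)/c = 0.003 × (720 − 196.55)/196.55 = 0.00799.
Since ε_t ≥ 0.005, the section is tension-controlled.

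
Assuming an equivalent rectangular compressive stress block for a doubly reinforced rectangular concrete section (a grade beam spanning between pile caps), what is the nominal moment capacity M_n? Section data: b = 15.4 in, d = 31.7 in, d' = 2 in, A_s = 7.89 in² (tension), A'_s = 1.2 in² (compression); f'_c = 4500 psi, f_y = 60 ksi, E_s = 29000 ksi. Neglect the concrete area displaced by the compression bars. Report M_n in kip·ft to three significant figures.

Assume both steels yield.
a = (A_s − A'_s) f_y/(0.85 f'_c b) = (7.89 − 1.2) × 60/(0.85 × 4.5 × 15.4) = 6.814 in.
c = a/β₁ = 6.814/0.825 = 8.259 in; ε'_s = 0.003(c − d')/c = 0.0023 ≥ ε_y = 0.0021, so the compression steel yields.
M_n = (A_s − A'_s) f_y (d − a/2) + A'_s f_y (d − d') = 401.4 × (31.7 − 3.407) + 72 × (31.7 − 2) = 11356.8 + 2138.4 = 13495.2 kip·in = 13495.2/12 = 1124.60 kip·ft.

M_n ≈ 1120 kip·ft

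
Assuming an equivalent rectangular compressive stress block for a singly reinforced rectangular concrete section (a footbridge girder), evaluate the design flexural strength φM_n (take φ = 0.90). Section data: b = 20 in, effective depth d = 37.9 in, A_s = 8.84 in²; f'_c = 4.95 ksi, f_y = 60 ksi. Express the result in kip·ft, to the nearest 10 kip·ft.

φM_n ≈ 1380 kip·ft

T = A_s f_y = 8.84 × 60 = 530.4 kips.
a = T/(0.85 f'_c b) = 530.4/(0.85 × 4.95 × 20) = 6.303 in.
M_n = T(d − a/2) = 530.4 × (37.9 − 3.1515) = 18430.6 kip·in = 18430.6/12 = 1535.88 kip·ft.
φM_n = 0.90 × 1535.88 = 1382.29 kip·ft.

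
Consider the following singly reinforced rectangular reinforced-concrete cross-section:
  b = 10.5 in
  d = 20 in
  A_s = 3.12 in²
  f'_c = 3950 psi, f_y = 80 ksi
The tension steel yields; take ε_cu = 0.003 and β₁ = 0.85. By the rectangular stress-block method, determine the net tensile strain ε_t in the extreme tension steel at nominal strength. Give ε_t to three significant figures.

ε_t ≈ 0.00420

a = A_s f_y/(0.85 f'_c b) = 7.080 in.
β₁ = 0.85, so c = a/β₁ = 7.080/0.85 = 8.329 in.
From the linear strain diagram with ε_cu = 0.003: ε_t = 0.003 (d − c)/c = 0.003 × (20 − 8.329)/8.329 = 0.00420.
ε_t is between 0.004 and 0.005 — transition zone.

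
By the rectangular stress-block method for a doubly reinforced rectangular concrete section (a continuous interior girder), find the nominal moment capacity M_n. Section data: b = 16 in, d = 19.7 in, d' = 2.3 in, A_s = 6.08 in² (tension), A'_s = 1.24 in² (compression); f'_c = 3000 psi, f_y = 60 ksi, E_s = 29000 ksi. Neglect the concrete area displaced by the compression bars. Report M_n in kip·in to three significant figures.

Assume both steels yield.
a = (A_s − A'_s) f_y/(0.85 f'_c b) = (6.08 − 1.24) × 60/(0.85 × 3 × 16) = 7.118 in.
c = a/β₁ = 7.118/0.85 = 8.374 in; ε'_s = 0.003(c − d')/c = 0.0022 ≥ ε_y = 0.0021, so the compression steel yields.
M_n = (A_s − A'_s) f_y (d − a/2) + A'_s f_y (d − d') = 290.4 × (19.7 − 3.559) + 74.4 × (19.7 − 2.3) = 4687.3 + 1294.6 = 5981.9 kip·in.

M_n ≈ 5980 kip·in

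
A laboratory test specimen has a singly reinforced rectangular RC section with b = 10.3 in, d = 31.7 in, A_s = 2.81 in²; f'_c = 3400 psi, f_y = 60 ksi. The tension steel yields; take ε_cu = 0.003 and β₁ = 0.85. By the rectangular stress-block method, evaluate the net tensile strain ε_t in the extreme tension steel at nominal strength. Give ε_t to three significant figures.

ε_t ≈ 0.0113

a = A_s f_y/(0.85 f'_c b) = 5.664 in.
β₁ = 0.85, so c = a/β₁ = 5.664/0.85 = 6.664 in.
From the linear strain diagram with ε_cu = 0.003: ε_t = 0.003 (d − c)/c = 0.003 × (31.7 − 6.664)/6.664 = 0.0113.
Since ε_t ≥ 0.005, the section is tension-controlled.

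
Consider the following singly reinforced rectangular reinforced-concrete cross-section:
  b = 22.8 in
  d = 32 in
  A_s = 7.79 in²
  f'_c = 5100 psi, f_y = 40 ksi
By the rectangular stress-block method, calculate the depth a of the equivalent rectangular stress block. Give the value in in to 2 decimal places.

T = A_s f_y = 7.79 × 40 = 311.6 kips.
a = T/(0.85 f'_c b) = 311.6/(0.85 × 5.1 × 22.8) = 3.15 in.

a ≈ 3.15 in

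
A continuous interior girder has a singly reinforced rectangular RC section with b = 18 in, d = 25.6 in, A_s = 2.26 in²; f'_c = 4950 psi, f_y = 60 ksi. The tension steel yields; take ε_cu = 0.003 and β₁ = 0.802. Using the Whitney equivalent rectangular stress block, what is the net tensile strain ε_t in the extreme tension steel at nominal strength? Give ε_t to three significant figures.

a = A_s f_y/(0.85 f'_c b) = 1.790 in.
β₁ = 0.802, so c = a/β₁ = 1.790/0.802 = 2.232 in.
From the linear strain diagram with ε_cu = 0.003: ε_t = 0.003 (d − c)/c = 0.003 × (25.6 − 2.232)/2.232 = 0.0314.
Since ε_t ≥ 0.005, the section is tension-controlled.

ε_t ≈ 0.0314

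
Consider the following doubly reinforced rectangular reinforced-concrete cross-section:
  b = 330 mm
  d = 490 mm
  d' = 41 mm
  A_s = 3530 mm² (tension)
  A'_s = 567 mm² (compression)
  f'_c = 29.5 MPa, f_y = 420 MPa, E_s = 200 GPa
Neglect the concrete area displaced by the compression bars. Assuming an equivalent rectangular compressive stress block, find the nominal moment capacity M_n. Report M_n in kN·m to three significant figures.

M_n ≈ 623 kN·m

Assume both tension and compression steel yield.
Net tension couple steel: A_s − A'_s = 2963 mm².
a = (A_s − A'_s) f_y / (0.85 f'_c b) = 1244460/(0.85 × 29.5 × 330) = 150.39 mm.
c = a/β₁ = 150.39/0.839 = 179.25 mm; ε'_s = 0.003(c − d')/c = 0.0023 ≥ f_y/E_s = 0.0021, so compression steel does yield.
M_n = (A_s − A'_s) f_y (d − a/2) + A'_s f_y (d − d') = [1244460 × (490 − 75.195) + 238140 × (490 − 41)] × 10⁻⁶ = 516.21 + 106.92 = 623.13 kN·m.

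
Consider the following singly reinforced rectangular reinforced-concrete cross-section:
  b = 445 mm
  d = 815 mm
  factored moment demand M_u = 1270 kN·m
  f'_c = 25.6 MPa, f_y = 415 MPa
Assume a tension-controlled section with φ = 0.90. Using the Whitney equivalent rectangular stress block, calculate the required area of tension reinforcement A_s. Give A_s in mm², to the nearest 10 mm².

M_n = M_u/φ = 1270/0.90 = 1411.11 kN·m.
With M_n = 0.85 f'_c a b (d − a/2), solve the quadratic for a:
a = d − √(d² − 2M_n/(0.85 f'_c b)) = 815 − √(815² − 2 × 1411.11×10⁶/(0.85 × 25.6 × 445)) = 204.45 mm.
A_s = 0.85 f'_c a b / f_y = 0.85 × 25.6 × 204.45 × 445 / 415 = 4770.4 mm².

A_s ≈ 4770 mm²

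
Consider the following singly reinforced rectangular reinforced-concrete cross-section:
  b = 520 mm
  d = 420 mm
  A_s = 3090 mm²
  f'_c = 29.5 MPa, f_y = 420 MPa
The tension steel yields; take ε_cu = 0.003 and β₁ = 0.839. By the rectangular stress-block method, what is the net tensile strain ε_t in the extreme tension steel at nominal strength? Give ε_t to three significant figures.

a = A_s f_y/(0.85 f'_c b) = 99.53 mm.
β₁ = 0.839, so c = a/β₁ = 99.53/0.839 = 118.63 mm.
From the linear strain diagram with ε_cu = 0.003: ε_t = 0.003 (d − c)/c = 0.003 × (420 − 118.63)/118.63 = 0.00762.
Since ε_t ≥ 0.005, the section is tension-controlled.

ε_t ≈ 0.00762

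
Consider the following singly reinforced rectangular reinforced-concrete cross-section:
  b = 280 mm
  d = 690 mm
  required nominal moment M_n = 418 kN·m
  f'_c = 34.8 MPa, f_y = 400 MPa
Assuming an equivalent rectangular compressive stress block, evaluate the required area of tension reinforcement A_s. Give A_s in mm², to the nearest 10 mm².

A_s ≈ 1600 mm²

With M_n = 0.85 f'_c a b (d − a/2), solve the quadratic for a:
a = d − √(d² − 2M_n/(0.85 f'_c b)) = 690 − √(690² − 2 × 418×10⁶/(0.85 × 34.8 × 280)) = 77.49 mm.
A_s = 0.85 f'_c a b / f_y = 0.85 × 34.8 × 77.49 × 280 / 400 = 1604.5 mm².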